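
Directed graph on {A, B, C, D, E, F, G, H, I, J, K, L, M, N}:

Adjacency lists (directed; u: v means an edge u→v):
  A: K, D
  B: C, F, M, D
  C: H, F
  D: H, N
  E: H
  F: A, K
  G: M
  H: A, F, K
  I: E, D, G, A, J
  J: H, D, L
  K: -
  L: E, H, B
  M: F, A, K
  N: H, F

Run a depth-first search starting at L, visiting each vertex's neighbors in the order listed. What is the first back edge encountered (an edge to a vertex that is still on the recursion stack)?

DFS from L (visiting each vertex's neighbors in the order listed); mark gray on enter, black on exit:
L gray
  E gray
    H gray
      A gray
        K gray
        K black
        D gray
          D→H: H is gray → back edge
First back edge: D → H.

D->H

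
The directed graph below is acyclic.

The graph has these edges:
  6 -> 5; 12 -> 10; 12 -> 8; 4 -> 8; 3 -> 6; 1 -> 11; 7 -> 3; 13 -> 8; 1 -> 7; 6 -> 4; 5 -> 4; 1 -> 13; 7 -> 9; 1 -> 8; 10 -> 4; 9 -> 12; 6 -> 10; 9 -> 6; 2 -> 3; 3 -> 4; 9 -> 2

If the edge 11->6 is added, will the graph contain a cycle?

No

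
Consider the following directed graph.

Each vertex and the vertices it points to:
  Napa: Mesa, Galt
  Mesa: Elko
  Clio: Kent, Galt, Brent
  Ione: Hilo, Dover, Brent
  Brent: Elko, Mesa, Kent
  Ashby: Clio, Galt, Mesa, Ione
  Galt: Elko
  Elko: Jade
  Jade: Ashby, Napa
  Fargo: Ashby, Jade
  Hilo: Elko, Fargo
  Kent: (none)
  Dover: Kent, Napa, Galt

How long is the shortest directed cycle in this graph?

4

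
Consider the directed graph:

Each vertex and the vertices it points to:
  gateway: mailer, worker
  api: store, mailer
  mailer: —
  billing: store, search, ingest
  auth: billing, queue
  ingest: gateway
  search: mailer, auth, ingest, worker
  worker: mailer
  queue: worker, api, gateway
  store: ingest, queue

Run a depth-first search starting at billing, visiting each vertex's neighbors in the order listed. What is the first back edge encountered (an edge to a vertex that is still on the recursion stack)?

api->store

DFS from billing (visiting each vertex's neighbors in the order listed); mark gray on enter, black on exit:
billing gray
  store gray
    ingest gray
      gateway gray
        mailer gray
        mailer black
        worker gray
          worker→mailer: mailer black — skip
        worker black
      gateway black
    ingest black
    queue gray
      queue→worker: worker black — skip
      api gray
        api→store: store is gray → back edge
First back edge: api → store.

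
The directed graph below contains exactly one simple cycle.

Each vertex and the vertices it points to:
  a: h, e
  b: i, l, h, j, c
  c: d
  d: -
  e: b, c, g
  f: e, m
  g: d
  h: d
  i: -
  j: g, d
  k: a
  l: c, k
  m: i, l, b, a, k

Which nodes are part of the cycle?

DFS with gray/black marking from e:
e gray
  b gray
    i gray
    i black
    l gray
      c gray
        d gray
        d black
      c black
      k gray
        a gray
          h gray
            h→d: d black — skip
          h black
          a→e: e is gray → back edge
Back edge closes the cycle e → b → l → k → a → e; its vertices are {a, b, e, k, l}.

a, b, e, k, l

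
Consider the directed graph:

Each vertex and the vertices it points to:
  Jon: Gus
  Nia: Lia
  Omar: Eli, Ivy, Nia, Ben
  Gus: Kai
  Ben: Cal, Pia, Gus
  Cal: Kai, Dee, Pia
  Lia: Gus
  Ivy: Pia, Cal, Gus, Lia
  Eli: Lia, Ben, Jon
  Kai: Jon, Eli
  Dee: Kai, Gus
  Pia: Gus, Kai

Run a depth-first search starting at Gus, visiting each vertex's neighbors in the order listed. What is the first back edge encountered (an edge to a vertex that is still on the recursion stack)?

DFS from Gus (visiting each vertex's neighbors in the order listed); mark gray on enter, black on exit:
Gus gray
  Kai gray
    Jon gray
      Jon→Gus: Gus is gray → back edge
First back edge: Jon → Gus.

Jon->Gus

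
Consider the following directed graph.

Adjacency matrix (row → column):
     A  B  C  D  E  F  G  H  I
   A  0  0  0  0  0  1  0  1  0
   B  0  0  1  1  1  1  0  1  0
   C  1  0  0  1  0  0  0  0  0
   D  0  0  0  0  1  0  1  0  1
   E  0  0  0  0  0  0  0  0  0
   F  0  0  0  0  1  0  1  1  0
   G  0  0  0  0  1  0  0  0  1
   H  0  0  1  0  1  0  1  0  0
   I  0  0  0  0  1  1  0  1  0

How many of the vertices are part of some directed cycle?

A vertex is on a directed cycle iff it belongs to a strongly connected component of size ≥ 2 (or has a self-loop).
The vertices on cycles are {A, C, D, F, G, H, I} — 7 in total.

7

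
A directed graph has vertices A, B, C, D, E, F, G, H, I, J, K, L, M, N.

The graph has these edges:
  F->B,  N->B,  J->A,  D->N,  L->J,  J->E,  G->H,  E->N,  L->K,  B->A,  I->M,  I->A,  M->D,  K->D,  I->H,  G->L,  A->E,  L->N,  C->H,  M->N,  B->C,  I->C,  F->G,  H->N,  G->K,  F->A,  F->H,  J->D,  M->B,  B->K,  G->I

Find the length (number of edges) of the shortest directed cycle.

For each vertex v, BFS finds the shortest path from v back to v.
The shortest such closed walk is A → E → N → B → A, length 4.

4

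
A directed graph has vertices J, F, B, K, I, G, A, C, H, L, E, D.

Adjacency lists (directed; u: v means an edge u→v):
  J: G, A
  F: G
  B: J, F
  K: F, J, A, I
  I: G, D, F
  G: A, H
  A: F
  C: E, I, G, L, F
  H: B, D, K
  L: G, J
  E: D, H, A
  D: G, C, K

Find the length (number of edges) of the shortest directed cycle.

3

For each vertex v, BFS finds the shortest path from v back to v.
The shortest such closed walk is C → I → D → C, length 3.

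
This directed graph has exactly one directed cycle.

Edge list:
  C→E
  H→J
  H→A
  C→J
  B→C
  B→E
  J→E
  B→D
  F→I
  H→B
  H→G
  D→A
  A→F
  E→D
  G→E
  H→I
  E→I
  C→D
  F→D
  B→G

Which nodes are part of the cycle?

A, D, F

DFS with gray/black marking from A:
A gray
  F gray
    D gray
      D→A: A is gray → back edge
Back edge closes the cycle A → F → D → A; its vertices are {A, D, F}.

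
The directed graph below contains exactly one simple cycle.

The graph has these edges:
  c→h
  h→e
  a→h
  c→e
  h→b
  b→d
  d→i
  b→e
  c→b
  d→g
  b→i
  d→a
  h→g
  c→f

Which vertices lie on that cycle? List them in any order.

a, b, d, h

DFS with gray/black marking from h:
h gray
  b gray
    d gray
      g gray
      g black
      i gray
      i black
      a gray
        a→h: h is gray → back edge
Back edge closes the cycle h → b → d → a → h; its vertices are {a, b, d, h}.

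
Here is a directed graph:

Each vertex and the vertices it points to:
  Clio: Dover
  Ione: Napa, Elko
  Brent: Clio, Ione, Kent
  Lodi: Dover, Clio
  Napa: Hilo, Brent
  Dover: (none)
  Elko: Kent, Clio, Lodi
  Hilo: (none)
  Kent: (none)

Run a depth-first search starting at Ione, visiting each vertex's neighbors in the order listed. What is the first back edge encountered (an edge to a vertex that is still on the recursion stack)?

Brent→Ione

DFS from Ione (visiting each vertex's neighbors in the order listed); mark gray on enter, black on exit:
Ione gray
  Napa gray
    Hilo gray
    Hilo black
    Brent gray
      Clio gray
        Dover gray
        Dover black
      Clio black
      Brent→Ione: Ione is gray → back edge
First back edge: Brent → Ione.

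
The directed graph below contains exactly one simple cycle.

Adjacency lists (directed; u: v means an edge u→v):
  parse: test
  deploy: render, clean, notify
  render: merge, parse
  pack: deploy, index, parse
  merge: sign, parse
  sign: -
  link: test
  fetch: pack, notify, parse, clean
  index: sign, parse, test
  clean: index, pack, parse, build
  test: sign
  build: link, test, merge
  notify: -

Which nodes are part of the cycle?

DFS with gray/black marking from clean:
clean gray
  index gray
    sign gray
    sign black
    parse gray
      test gray
        test→sign: sign black — skip
      test black
    parse black
    index→test: test black — skip
  index black
  pack gray
    deploy gray
      render gray
        merge gray
          merge→sign: sign black — skip
          merge→parse: parse black — skip
        merge black
        render→parse: parse black — skip
      render black
      deploy→clean: clean is gray → back edge
Back edge closes the cycle clean → pack → deploy → clean; its vertices are {pack, clean, deploy}.

pack, clean, deploy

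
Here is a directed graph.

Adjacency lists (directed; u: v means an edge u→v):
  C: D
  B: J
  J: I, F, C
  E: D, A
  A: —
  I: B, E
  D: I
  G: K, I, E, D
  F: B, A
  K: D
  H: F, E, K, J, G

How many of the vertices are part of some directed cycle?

A vertex is on a directed cycle iff it belongs to a strongly connected component of size ≥ 2 (or has a self-loop).
The vertices on cycles are {B, C, D, E, F, I, J} — 7 in total.

7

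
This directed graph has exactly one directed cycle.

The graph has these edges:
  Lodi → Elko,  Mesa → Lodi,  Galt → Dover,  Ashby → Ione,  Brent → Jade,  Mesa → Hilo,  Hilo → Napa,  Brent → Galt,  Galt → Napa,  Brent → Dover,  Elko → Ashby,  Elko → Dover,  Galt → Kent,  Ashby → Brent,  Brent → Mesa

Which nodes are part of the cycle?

Elko, Lodi, Mesa, Ashby, Brent

DFS with gray/black marking from Ashby:
Ashby gray
  Brent gray
    Dover gray
    Dover black
    Mesa gray
      Lodi gray
        Elko gray
          Elko→Ashby: Ashby is gray → back edge
Back edge closes the cycle Ashby → Brent → Mesa → Lodi → Elko → Ashby; its vertices are {Elko, Lodi, Mesa, Ashby, Brent}.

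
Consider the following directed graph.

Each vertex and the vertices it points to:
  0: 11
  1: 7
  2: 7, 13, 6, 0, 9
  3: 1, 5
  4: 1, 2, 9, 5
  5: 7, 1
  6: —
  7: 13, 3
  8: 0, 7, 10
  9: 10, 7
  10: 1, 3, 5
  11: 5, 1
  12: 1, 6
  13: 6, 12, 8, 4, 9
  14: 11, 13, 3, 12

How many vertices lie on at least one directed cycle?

A vertex is on a directed cycle iff it belongs to a strongly connected component of size ≥ 2 (or has a self-loop).
The vertices on cycles are {0, 1, 2, 3, 4, 5, 7, 8, 9, 10, 11, 12, 13} — 13 in total.

13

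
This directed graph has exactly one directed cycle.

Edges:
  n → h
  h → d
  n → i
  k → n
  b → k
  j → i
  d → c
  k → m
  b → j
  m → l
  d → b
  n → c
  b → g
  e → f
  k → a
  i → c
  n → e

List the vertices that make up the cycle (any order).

DFS with gray/black marking from h:
h gray
  d gray
    b gray
      g gray
      g black
      j gray
        i gray
          c gray
          c black
        i black
      j black
      k gray
        m gray
          l gray
          l black
        m black
        n gray
          n→c: c black — skip
          e gray
            f gray
            f black
          e black
          n→h: h is gray → back edge
Back edge closes the cycle h → d → b → k → n → h; its vertices are {b, d, h, k, n}.

b, d, h, k, n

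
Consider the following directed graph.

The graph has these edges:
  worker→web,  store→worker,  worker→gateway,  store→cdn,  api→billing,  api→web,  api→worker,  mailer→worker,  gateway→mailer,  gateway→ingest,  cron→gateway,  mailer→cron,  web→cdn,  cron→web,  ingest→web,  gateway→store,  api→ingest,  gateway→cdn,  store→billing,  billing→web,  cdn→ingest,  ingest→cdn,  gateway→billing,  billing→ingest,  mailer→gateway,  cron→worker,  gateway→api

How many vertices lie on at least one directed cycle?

9

A vertex is on a directed cycle iff it belongs to a strongly connected component of size ≥ 2 (or has a self-loop).
The vertices on cycles are {api, cdn, web, cron, store, ingest, mailer, worker, gateway} — 9 in total.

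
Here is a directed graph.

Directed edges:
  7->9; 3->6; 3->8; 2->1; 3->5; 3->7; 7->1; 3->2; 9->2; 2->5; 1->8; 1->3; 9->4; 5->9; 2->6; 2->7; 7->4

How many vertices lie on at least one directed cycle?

6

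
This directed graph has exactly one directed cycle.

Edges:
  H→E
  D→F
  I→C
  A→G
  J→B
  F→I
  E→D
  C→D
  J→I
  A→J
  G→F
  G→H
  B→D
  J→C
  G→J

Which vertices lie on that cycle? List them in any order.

C, D, F, I

DFS with gray/black marking from F:
F gray
  I gray
    C gray
      D gray
        D→F: F is gray → back edge
Back edge closes the cycle F → I → C → D → F; its vertices are {C, D, F, I}.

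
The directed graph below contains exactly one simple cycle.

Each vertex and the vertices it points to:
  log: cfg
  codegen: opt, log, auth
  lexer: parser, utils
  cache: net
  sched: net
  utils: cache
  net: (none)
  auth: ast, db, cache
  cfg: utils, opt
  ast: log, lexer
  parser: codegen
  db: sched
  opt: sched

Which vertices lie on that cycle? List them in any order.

ast, auth, lexer, parser, codegen

DFS with gray/black marking from codegen:
codegen gray
  opt gray
    sched gray
      net gray
      net black
    sched black
  opt black
  log gray
    cfg gray
      utils gray
        cache gray
          cache→net: net black — skip
        cache black
      utils black
      cfg→opt: opt black — skip
    cfg black
  log black
  auth gray
    ast gray
      ast→log: log black — skip
      lexer gray
        parser gray
          parser→codegen: codegen is gray → back edge
Back edge closes the cycle codegen → auth → ast → lexer → parser → codegen; its vertices are {ast, auth, lexer, parser, codegen}.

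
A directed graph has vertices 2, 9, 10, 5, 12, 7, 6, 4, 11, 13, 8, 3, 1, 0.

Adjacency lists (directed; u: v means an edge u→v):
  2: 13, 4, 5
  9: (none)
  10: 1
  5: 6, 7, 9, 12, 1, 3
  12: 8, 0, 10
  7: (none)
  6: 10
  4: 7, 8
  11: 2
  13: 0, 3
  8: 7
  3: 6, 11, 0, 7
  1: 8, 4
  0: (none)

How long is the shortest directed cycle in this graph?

4

For each vertex v, BFS finds the shortest path from v back to v.
The shortest such closed walk is 2 → 13 → 3 → 11 → 2, length 4.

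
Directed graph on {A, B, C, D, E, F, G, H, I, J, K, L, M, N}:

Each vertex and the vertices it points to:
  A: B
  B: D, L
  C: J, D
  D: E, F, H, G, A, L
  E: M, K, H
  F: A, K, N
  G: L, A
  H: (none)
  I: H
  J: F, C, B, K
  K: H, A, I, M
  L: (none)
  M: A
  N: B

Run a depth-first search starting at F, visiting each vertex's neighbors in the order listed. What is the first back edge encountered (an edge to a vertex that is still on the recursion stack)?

M→A

DFS from F (visiting each vertex's neighbors in the order listed); mark gray on enter, black on exit:
F gray
  A gray
    B gray
      D gray
        E gray
          M gray
            M→A: A is gray → back edge
First back edge: M → A.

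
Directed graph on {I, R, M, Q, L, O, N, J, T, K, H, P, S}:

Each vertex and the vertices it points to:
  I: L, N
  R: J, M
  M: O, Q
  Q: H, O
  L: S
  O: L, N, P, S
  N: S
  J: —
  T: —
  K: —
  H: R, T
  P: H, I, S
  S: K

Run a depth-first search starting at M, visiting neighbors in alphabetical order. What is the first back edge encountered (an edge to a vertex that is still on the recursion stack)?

R->M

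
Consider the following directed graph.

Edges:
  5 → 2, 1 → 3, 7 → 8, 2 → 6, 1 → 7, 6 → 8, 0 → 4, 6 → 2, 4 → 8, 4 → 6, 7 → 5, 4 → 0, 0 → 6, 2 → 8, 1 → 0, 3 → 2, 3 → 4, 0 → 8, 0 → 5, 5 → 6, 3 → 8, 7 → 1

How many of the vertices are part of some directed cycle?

6

A vertex is on a directed cycle iff it belongs to a strongly connected component of size ≥ 2 (or has a self-loop).
The vertices on cycles are {0, 1, 2, 4, 6, 7} — 6 in total.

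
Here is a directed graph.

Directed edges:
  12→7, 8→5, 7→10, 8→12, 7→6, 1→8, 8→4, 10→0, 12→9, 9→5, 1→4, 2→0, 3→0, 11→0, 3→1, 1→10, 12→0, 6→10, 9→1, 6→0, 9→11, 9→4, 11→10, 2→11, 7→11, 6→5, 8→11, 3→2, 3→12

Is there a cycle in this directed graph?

DFS with white/gray/black marking, starting from 9:
9 gray
  5 gray
  5 black
  4 gray
  4 black
  1 gray
    1→4: 4 black — skip
    8 gray
      8→5: 5 black — skip
      11 gray
        10 gray
          0 gray
          0 black
        10 black
        11→0: 0 black — skip
      11 black
      12 gray
        7 gray
          7→10: 10 black — skip
          6 gray
            6→0: 0 black — skip
            6→10: 10 black — skip
            6→5: 5 black — skip
          6 black
          7→11: 11 black — skip
        7 black
        12→9: 9 is gray → back edge
Back edge found, so a cycle exists: 9 → 1 → 8 → 12 → 9.

Yes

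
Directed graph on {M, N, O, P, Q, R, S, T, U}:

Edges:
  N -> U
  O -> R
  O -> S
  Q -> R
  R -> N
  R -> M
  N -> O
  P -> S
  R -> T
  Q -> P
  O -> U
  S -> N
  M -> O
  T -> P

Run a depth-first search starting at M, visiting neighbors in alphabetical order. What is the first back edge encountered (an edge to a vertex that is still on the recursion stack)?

DFS from M (visiting neighbors in alphabetical order); mark gray on enter, black on exit:
M gray
  O gray
    R gray
      R→M: M is gray → back edge
First back edge: R → M.

R→M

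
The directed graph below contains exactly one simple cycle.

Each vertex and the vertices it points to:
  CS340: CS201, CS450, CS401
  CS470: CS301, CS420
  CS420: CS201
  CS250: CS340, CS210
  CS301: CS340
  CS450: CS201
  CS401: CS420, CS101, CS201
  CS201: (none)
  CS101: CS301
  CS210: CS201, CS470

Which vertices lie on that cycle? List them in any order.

CS101, CS301, CS340, CS401

DFS with gray/black marking from CS340:
CS340 gray
  CS201 gray
  CS201 black
  CS450 gray
    CS450→CS201: CS201 black — skip
  CS450 black
  CS401 gray
    CS420 gray
      CS420→CS201: CS201 black — skip
    CS420 black
    CS101 gray
      CS301 gray
        CS301→CS340: CS340 is gray → back edge
Back edge closes the cycle CS340 → CS401 → CS101 → CS301 → CS340; its vertices are {CS101, CS301, CS340, CS401}.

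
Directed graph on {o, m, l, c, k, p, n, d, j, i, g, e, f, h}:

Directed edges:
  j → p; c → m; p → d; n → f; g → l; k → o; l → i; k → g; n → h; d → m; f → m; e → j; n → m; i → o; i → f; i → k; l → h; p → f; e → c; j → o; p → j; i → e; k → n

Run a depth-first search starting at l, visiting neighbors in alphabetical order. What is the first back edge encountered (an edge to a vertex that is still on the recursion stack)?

p→j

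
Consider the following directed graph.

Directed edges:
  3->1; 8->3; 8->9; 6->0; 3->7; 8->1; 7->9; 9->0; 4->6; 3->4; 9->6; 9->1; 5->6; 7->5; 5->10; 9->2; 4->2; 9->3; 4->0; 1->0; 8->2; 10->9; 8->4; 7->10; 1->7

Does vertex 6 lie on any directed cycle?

6 lies on a cycle iff there is a path from 6 back to itself.
Exploring from 6, it never reaches itself; equivalently, its strongly connected component is a singleton.

No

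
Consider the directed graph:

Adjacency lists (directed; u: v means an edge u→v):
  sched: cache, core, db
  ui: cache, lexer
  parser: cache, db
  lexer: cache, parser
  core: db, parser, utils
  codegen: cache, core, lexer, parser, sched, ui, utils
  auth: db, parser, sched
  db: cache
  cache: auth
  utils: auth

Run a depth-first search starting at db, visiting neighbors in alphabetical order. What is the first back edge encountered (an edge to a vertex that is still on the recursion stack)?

auth→db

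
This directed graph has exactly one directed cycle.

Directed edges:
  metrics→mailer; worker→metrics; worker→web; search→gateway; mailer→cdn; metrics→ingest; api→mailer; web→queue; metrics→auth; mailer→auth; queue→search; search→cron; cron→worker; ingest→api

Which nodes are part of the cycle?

web, cron, queue, search, worker

DFS with gray/black marking from worker:
worker gray
  web gray
    queue gray
      search gray
        gateway gray
        gateway black
        cron gray
          cron→worker: worker is gray → back edge
Back edge closes the cycle worker → web → queue → search → cron → worker; its vertices are {web, cron, queue, search, worker}.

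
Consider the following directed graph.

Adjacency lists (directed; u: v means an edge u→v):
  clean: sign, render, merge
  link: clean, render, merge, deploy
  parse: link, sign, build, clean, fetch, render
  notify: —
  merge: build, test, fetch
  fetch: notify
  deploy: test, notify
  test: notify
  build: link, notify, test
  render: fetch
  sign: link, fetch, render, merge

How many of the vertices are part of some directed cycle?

5

A vertex is on a directed cycle iff it belongs to a strongly connected component of size ≥ 2 (or has a self-loop).
The vertices on cycles are {link, sign, build, clean, merge} — 5 in total.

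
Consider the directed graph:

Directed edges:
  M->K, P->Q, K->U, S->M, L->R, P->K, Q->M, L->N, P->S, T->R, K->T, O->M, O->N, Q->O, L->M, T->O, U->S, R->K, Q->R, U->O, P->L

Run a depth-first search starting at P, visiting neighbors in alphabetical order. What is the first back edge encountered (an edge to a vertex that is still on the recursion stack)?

M→K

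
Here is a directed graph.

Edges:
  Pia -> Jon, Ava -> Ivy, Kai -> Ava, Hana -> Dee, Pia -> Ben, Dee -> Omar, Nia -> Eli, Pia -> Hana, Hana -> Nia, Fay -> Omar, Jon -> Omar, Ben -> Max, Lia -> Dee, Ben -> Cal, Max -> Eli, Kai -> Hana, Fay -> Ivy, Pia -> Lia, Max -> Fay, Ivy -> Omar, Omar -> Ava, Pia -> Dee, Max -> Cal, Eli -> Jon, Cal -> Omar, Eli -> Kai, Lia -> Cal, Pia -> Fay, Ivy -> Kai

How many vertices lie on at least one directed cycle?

9

A vertex is on a directed cycle iff it belongs to a strongly connected component of size ≥ 2 (or has a self-loop).
The vertices on cycles are {Ava, Dee, Eli, Ivy, Jon, Kai, Nia, Hana, Omar} — 9 in total.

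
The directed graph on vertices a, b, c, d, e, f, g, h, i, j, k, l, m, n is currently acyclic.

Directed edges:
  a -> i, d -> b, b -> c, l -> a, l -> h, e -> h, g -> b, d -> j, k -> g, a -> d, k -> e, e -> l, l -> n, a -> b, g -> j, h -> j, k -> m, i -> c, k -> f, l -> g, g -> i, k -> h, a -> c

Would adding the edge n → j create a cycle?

No

Adding n→j creates a cycle iff j can already reach n.
Explore from j: no path reaches n. The graph stays acyclic.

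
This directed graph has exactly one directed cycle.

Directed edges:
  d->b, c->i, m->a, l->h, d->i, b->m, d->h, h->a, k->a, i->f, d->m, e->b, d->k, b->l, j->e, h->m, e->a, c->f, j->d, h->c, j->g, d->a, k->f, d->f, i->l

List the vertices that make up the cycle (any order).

c, h, i, l

DFS with gray/black marking from h:
h gray
  c gray
    f gray
    f black
    i gray
      l gray
        l→h: h is gray → back edge
Back edge closes the cycle h → c → i → l → h; its vertices are {c, h, i, l}.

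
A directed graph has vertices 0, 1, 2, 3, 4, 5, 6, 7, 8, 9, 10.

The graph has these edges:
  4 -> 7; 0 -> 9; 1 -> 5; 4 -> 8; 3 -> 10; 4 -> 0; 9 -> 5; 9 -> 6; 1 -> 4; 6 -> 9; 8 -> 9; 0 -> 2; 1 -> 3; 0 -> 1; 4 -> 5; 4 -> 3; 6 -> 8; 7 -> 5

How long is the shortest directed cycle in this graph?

For each vertex v, BFS finds the shortest path from v back to v.
The shortest such closed walk is 9 → 6 → 9, length 2.

2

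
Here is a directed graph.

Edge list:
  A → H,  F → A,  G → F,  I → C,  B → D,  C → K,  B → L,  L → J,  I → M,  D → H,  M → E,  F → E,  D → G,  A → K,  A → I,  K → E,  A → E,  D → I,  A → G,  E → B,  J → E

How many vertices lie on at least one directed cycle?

A vertex is on a directed cycle iff it belongs to a strongly connected component of size ≥ 2 (or has a self-loop).
The vertices on cycles are {A, B, C, D, E, F, G, I, J, K, L, M} — 12 in total.

12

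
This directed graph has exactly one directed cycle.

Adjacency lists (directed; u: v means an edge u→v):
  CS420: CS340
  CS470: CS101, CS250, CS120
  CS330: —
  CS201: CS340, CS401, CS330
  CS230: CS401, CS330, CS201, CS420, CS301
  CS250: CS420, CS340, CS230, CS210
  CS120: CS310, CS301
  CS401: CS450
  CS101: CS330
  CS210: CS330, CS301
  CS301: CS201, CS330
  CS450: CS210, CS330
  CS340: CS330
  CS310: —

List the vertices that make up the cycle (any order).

CS201, CS210, CS301, CS401, CS450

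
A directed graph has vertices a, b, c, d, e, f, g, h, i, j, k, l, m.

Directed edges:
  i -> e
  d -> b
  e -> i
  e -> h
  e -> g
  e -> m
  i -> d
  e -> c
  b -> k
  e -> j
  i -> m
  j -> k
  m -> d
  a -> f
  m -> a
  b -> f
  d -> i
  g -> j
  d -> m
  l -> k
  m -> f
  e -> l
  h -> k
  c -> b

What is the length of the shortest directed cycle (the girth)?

2

For each vertex v, BFS finds the shortest path from v back to v.
The shortest such closed walk is i → e → i, length 2.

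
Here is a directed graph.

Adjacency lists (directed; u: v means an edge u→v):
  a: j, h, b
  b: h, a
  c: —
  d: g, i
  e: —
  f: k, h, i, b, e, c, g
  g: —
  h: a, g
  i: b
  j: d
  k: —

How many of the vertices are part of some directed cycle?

6

A vertex is on a directed cycle iff it belongs to a strongly connected component of size ≥ 2 (or has a self-loop).
The vertices on cycles are {a, b, d, h, i, j} — 6 in total.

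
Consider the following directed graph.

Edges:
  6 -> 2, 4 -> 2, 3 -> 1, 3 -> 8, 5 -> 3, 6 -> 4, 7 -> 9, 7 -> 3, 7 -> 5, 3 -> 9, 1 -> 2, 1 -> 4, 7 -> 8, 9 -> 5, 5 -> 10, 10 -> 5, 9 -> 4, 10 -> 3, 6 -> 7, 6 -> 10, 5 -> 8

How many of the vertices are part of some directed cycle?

4

A vertex is on a directed cycle iff it belongs to a strongly connected component of size ≥ 2 (or has a self-loop).
The vertices on cycles are {3, 5, 9, 10} — 4 in total.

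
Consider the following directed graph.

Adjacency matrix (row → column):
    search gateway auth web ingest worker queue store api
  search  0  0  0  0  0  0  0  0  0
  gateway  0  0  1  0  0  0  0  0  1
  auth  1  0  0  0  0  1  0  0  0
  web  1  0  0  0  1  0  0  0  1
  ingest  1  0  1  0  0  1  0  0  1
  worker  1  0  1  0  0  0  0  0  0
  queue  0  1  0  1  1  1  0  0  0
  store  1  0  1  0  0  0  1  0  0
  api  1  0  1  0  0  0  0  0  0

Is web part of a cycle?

No

web lies on a cycle iff there is a path from web back to itself.
Exploring from web, it never reaches itself; equivalently, its strongly connected component is a singleton.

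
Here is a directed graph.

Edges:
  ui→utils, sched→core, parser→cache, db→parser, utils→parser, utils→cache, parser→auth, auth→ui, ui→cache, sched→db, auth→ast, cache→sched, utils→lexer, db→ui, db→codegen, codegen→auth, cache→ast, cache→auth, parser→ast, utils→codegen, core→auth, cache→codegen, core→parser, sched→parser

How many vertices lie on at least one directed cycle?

A vertex is on a directed cycle iff it belongs to a strongly connected component of size ≥ 2 (or has a self-loop).
The vertices on cycles are {db, ui, auth, core, cache, sched, utils, parser, codegen} — 9 in total.

9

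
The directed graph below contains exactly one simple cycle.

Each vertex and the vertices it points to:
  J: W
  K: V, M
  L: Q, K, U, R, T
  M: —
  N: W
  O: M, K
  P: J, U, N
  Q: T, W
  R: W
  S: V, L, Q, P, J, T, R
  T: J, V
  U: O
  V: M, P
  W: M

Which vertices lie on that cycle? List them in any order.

K, O, P, U, V

DFS with gray/black marking from P:
P gray
  J gray
    W gray
      M gray
      M black
    W black
  J black
  U gray
    O gray
      O→M: M black — skip
      K gray
        V gray
          V→M: M black — skip
          V→P: P is gray → back edge
Back edge closes the cycle P → U → O → K → V → P; its vertices are {K, O, P, U, V}.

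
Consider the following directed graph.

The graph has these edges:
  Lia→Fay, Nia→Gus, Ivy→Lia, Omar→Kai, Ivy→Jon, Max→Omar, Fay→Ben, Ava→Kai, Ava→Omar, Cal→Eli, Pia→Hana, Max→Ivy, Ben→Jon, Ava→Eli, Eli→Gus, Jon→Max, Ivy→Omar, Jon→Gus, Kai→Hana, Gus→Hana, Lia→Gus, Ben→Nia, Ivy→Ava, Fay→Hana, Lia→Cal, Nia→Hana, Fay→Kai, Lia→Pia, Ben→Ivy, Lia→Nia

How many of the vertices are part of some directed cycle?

6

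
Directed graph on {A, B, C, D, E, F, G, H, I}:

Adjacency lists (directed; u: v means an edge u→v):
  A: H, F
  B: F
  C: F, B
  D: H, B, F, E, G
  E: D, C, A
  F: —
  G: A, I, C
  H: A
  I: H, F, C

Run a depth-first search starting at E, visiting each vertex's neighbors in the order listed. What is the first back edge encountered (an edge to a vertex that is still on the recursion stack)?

DFS from E (visiting each vertex's neighbors in the order listed); mark gray on enter, black on exit:
E gray
  D gray
    H gray
      A gray
        A→H: H is gray → back edge
First back edge: A → H.

A->H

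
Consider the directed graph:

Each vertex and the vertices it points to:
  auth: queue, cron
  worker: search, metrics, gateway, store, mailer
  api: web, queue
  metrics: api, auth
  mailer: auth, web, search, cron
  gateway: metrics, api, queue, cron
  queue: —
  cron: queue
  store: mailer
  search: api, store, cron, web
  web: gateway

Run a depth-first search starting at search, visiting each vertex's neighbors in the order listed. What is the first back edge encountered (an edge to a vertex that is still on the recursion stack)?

metrics→api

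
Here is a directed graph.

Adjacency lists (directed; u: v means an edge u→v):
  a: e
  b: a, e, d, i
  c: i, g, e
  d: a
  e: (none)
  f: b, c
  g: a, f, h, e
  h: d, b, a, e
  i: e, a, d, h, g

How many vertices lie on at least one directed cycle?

6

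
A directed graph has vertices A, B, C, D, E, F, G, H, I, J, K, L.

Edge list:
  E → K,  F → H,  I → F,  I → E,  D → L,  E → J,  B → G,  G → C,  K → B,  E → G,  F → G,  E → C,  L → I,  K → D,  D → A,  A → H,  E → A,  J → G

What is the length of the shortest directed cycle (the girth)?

For each vertex v, BFS finds the shortest path from v back to v.
The shortest such closed walk is I → E → K → D → L → I, length 5.

5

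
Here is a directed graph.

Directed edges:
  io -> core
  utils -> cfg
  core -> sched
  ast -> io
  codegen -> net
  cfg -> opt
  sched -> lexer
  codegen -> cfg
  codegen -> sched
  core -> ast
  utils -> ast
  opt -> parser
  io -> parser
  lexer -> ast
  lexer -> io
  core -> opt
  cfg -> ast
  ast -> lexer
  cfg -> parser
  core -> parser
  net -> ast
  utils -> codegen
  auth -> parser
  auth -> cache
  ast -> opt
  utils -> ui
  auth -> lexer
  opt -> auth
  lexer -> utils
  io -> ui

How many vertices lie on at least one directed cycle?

A vertex is on a directed cycle iff it belongs to a strongly connected component of size ≥ 2 (or has a self-loop).
The vertices on cycles are {io, ast, cfg, net, opt, auth, core, lexer, sched, utils, codegen} — 11 in total.

11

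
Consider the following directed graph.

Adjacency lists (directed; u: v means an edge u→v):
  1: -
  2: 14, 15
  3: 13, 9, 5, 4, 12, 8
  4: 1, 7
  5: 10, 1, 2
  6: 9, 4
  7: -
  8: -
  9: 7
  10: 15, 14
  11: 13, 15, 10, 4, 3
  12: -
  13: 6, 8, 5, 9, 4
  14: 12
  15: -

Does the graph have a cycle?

No

DFS with white/gray/black marking, starting from 1:
1 gray
1 black
2 gray
  14 gray
    12 gray
    12 black
  14 black
  15 gray
  15 black
2 black
3 gray
  13 gray
    6 gray
      9 gray
        7 gray
        7 black
      9 black
      4 gray
        4→1: 1 black — skip
        4→7: 7 black — skip
      4 black
    6 black
    8 gray
    8 black
    5 gray
      10 gray
        10→15: 15 black — skip
        10→14: 14 black — skip
      10 black
      5→1: 1 black — skip
      5→2: 2 black — skip
    5 black
    13→9: 9 black — skip
    13→4: 4 black — skip
  13 black
  3→9: 9 black — skip
  3→5: 5 black — skip
  3→4: 4 black — skip
  3→12: 12 black — skip
  3→8: 8 black — skip
3 black
11 gray
  11→13: 13 black — skip
  11→15: 15 black — skip
  11→10: 10 black — skip
  11→4: 4 black — skip
  11→3: 3 black — skip
11 black
Every edge goes to a white or black vertex — no back edge, so the graph is acyclic.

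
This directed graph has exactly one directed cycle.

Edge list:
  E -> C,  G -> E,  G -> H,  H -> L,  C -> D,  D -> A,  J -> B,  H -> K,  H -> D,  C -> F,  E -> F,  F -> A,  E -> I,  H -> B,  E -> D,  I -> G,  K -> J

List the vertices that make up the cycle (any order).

E, G, I

DFS with gray/black marking from G:
G gray
  H gray
    K gray
      J gray
        B gray
        B black
      J black
    K black
    D gray
      A gray
      A black
    D black
    H→B: B black — skip
    L gray
    L black
  H black
  E gray
    E→D: D black — skip
    I gray
      I→G: G is gray → back edge
Back edge closes the cycle G → E → I → G; its vertices are {E, G, I}.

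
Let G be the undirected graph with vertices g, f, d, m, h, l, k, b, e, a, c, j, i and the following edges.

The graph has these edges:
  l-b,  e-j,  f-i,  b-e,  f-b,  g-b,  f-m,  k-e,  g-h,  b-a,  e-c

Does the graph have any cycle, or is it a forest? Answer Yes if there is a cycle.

No

DFS, tracking each vertex's parent; an edge to a visited non-parent vertex closes a cycle.
Start from l:
visit l (parent –)
  visit b (parent l)
    visit g (parent b)
      g–b: parent, skip
      visit h (parent g)
        h–g: parent, skip
    b–l: parent, skip
    visit e (parent b)
      visit k (parent e)
        k–e: parent, skip
      visit j (parent e)
        j–e: parent, skip
      e–b: parent, skip
      visit c (parent e)
        c–e: parent, skip
    visit a (parent b)
      a–b: parent, skip
    visit f (parent b)
      visit i (parent f)
        i–f: parent, skip
      f–b: parent, skip
      visit m (parent f)
        m–f: parent, skip
visit d (parent –)
No non-parent visited neighbor found — the graph is a forest.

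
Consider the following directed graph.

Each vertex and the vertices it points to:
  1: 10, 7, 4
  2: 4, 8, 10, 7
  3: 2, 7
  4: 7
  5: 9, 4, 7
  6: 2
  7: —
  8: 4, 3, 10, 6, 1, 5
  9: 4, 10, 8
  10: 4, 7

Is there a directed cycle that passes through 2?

Yes

2 is on a cycle iff 2 can reach itself via ≥1 edge.
2 → 8 → 3 → 2 — yes.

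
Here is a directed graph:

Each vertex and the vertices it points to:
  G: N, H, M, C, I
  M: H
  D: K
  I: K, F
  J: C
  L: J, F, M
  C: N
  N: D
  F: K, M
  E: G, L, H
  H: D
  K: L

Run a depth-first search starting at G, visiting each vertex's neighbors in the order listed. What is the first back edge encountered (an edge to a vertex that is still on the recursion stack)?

C→N

DFS from G (visiting each vertex's neighbors in the order listed); mark gray on enter, black on exit:
G gray
  N gray
    D gray
      K gray
        L gray
          J gray
            C gray
              C→N: N is gray → back edge
First back edge: C → N.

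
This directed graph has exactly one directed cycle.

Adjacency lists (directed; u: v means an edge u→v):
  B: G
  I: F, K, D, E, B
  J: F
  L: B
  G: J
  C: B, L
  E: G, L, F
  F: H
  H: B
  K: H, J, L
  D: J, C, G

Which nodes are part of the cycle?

B, F, G, H, J

DFS with gray/black marking from G:
G gray
  J gray
    F gray
      H gray
        B gray
          B→G: G is gray → back edge
Back edge closes the cycle G → J → F → H → B → G; its vertices are {B, F, G, H, J}.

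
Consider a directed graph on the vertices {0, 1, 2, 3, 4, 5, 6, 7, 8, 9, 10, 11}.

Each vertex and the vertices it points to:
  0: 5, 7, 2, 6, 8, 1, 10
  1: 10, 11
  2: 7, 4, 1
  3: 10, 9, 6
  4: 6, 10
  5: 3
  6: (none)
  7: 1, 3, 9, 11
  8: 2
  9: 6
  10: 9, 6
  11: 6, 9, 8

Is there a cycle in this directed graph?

Yes

DFS with white/gray/black marking, starting from 2:
2 gray
  7 gray
    1 gray
      10 gray
        9 gray
          6 gray
          6 black
        9 black
        10→6: 6 black — skip
      10 black
      11 gray
        11→6: 6 black — skip
        11→9: 9 black — skip
        8 gray
          8→2: 2 is gray → back edge
Back edge found, so a cycle exists: 2 → 7 → 1 → 11 → 8 → 2.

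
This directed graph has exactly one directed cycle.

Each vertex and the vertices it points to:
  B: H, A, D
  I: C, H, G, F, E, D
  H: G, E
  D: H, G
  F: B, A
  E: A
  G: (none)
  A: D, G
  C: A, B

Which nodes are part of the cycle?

A, D, E, H

DFS with gray/black marking from E:
E gray
  A gray
    D gray
      H gray
        G gray
        G black
        H→E: E is gray → back edge
Back edge closes the cycle E → A → D → H → E; its vertices are {A, D, E, H}.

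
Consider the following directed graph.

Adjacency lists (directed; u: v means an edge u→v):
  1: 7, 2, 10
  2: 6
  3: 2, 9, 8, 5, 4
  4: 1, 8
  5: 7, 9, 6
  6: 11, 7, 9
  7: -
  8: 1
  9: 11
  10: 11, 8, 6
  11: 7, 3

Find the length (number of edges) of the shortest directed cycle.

3

For each vertex v, BFS finds the shortest path from v back to v.
The shortest such closed walk is 3 → 9 → 11 → 3, length 3.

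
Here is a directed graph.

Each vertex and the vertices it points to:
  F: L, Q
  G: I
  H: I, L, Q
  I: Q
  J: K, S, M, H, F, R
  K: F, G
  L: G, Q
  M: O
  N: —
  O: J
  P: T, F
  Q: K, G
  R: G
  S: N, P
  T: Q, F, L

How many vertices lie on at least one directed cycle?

A vertex is on a directed cycle iff it belongs to a strongly connected component of size ≥ 2 (or has a self-loop).
The vertices on cycles are {F, G, I, J, K, L, M, O, Q} — 9 in total.

9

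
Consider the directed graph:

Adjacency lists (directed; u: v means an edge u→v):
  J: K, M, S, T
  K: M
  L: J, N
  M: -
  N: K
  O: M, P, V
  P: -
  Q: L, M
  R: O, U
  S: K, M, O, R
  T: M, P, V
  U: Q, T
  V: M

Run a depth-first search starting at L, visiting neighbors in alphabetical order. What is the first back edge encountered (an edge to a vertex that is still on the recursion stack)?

Q→L

DFS from L (visiting neighbors in alphabetical order); mark gray on enter, black on exit:
L gray
  J gray
    K gray
      M gray
      M black
    K black
    J→M: M black — skip
    S gray
      S→K: K black — skip
      S→M: M black — skip
      O gray
        O→M: M black — skip
        P gray
        P black
        V gray
          V→M: M black — skip
        V black
      O black
      R gray
        R→O: O black — skip
        U gray
          Q gray
            Q→L: L is gray → back edge
First back edge: Q → L.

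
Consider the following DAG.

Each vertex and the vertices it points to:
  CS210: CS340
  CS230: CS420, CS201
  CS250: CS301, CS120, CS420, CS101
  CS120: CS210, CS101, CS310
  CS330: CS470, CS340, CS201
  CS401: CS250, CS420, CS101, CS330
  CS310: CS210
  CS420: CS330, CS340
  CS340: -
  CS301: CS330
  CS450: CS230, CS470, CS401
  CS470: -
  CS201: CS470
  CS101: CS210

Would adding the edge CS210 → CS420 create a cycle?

No

Adding CS210→CS420 creates a cycle iff CS420 can already reach CS210.
Explore from CS420: no path reaches CS210. The graph stays acyclic.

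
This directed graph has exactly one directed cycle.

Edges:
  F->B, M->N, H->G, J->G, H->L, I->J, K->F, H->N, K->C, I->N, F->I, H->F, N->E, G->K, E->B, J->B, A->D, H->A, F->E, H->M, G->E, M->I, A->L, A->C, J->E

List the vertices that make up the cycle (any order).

F, G, I, J, K

DFS with gray/black marking from G:
G gray
  K gray
    C gray
    C black
    F gray
      B gray
      B black
      I gray
        J gray
          E gray
            E→B: B black — skip
          E black
          J→G: G is gray → back edge
Back edge closes the cycle G → K → F → I → J → G; its vertices are {F, G, I, J, K}.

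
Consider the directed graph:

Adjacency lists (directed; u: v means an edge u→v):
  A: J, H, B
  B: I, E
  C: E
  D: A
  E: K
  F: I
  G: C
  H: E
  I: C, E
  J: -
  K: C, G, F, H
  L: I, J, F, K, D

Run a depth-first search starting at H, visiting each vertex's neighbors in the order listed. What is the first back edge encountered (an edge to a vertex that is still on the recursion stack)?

C→E

DFS from H (visiting each vertex's neighbors in the order listed); mark gray on enter, black on exit:
H gray
  E gray
    K gray
      C gray
        C→E: E is gray → back edge
First back edge: C → E.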